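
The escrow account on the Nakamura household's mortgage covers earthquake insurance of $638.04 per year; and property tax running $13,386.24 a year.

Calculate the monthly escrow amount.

Earthquake insurance: $638.04 per year
Property tax: $13,386.24 per year
Total annual escrow = $638.04 + $13,386.24 = $14,024.28
Monthly = $14,024.28 ÷ 12 = $1,168.69

$1,168.69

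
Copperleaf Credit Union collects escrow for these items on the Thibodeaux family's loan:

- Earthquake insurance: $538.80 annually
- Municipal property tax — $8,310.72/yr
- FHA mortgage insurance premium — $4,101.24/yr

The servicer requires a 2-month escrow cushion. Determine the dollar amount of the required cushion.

$2,158.46

Earthquake insurance: $538.80 per year
Municipal property tax: $8,310.72 per year
FHA mortgage insurance premium: $4,101.24 per year
Combined annual = $12,950.76
Per month = $12,950.76 / 12 = $1,079.23
Cushion = 2 × $1,079.23 = $2,158.46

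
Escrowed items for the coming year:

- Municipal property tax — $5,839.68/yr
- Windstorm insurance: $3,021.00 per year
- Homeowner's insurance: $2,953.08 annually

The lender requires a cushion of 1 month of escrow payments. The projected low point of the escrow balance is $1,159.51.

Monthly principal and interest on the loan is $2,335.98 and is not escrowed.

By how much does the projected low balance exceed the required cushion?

Municipal property tax = $5,839.68/yr
Windstorm insurance = $3,021.00/yr
Homeowner's insurance = $2,953.08/yr
Total per year = $11,813.76
Per month = $11,813.76 ÷ 12 = $984.48
Required cushion = 1 × $984.48 = $984.48
Excess over cushion: $1,159.51 − $984.48 = $175.03

$175.03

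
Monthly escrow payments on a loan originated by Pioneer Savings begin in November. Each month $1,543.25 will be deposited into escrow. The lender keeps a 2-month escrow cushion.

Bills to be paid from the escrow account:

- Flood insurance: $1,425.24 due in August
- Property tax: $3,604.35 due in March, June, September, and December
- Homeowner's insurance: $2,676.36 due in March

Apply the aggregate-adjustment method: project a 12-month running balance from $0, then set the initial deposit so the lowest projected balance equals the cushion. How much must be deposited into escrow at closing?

$5,255.31

Cushion = 2 × $1,543.25 = $3,086.50
Trial balance (start $0, +$1,543.25 each month, − disbursements):
  Nov: +$1,543.25 → $1,543.25
  Dec: +$1,543.25 − $3,604.35 → -$517.85
  Jan: +$1,543.25 → $1,025.40
  Feb: +$1,543.25 → $2,568.65
  Mar: +$1,543.25 − $6,280.71 → -$2,168.81
  Apr: +$1,543.25 → -$625.56
  May: +$1,543.25 → $917.69
  Jun: +$1,543.25 − $3,604.35 → -$1,143.41
  Jul: +$1,543.25 → $399.84
  Aug: +$1,543.25 − $1,425.24 → $517.85
  Sep: +$1,543.25 − $3,604.35 → -$1,543.25
  Oct: +$1,543.25 → $0.00
Lowest trial balance = -$2,168.81 (Mar)
Initial deposit = cushion − low point = $3,086.50 − (-$2,168.81) = $5,255.31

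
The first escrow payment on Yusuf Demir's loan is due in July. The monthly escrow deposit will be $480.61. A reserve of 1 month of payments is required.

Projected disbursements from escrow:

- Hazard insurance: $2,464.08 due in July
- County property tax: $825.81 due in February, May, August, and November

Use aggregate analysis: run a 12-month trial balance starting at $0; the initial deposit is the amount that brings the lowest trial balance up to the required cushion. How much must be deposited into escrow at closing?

Cushion = 1 × $480.61 = $480.61
Trial balance (start $0, +$480.61 each month, − disbursements):
  Jul: +$480.61 − $2,464.08 → -$1,983.47
  Aug: +$480.61 − $825.81 → -$2,328.67
  Sep: +$480.61 → -$1,848.06
  Oct: +$480.61 → -$1,367.45
  Nov: +$480.61 − $825.81 → -$1,712.65
  Dec: +$480.61 → -$1,232.04
  Jan: +$480.61 → -$751.43
  Feb: +$480.61 − $825.81 → -$1,096.63
  Mar: +$480.61 → -$616.02
  Apr: +$480.61 → -$135.41
  May: +$480.61 − $825.81 → -$480.61
  Jun: +$480.61 → $0.00
Lowest trial balance = -$2,328.67 (Aug)
Initial deposit = cushion − low point = $480.61 − (-$2,328.67) = $2,809.28

$2,809.28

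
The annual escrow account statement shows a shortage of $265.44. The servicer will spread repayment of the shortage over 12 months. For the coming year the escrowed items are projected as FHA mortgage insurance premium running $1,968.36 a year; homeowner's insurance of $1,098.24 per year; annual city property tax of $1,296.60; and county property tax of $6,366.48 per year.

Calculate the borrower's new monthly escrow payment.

FHA mortgage insurance premium — $1,968.36 per year
Homeowner's insurance — $1,098.24 per year
City property tax — $1,296.60 per year
County property tax — $6,366.48 per year
Total annual escrow = $1,968.36 + $1,098.24 + $1,296.60 + $6,366.48 = $10,729.68
Base monthly escrow = $10,729.68 ÷ 12 = $894.14
Shortage per month = $265.44 / 12 = $22.12
Adjusted monthly = $894.14 + $22.12 = $916.26

$916.26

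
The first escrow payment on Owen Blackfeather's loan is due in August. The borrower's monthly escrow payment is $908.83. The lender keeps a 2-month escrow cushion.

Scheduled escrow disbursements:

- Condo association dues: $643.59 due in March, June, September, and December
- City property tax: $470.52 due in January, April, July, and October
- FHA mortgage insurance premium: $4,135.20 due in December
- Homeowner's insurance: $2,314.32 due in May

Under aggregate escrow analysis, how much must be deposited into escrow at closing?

Cushion = 2 × $908.83 = $1,817.66
Trial balance (start $0, +$908.83 each month, − disbursements):
  Aug: +$908.83 → $908.83
  Sep: +$908.83 − $643.59 → $1,174.07
  Oct: +$908.83 − $470.52 → $1,612.38
  Nov: +$908.83 → $2,521.21
  Dec: +$908.83 − $4,778.79 → -$1,348.75
  Jan: +$908.83 − $470.52 → -$910.44
  Feb: +$908.83 → -$1.61
  Mar: +$908.83 − $643.59 → $263.63
  Apr: +$908.83 − $470.52 → $701.94
  May: +$908.83 − $2,314.32 → -$703.55
  Jun: +$908.83 − $643.59 → -$438.31
  Jul: +$908.83 − $470.52 → $0.00
Lowest trial balance = -$1,348.75 (Dec)
Initial deposit = cushion − low point = $1,817.66 − (-$1,348.75) = $3,166.41

$3,166.41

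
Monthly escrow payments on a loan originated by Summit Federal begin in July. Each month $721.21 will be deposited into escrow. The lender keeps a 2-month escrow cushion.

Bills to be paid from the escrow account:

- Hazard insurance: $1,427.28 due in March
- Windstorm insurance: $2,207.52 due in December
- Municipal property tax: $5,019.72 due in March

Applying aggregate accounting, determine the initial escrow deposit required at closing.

Cushion = 2 × $721.21 = $1,442.42
Trial balance (start $0, +$721.21 each month, − disbursements):
  Jul: +$721.21 → $721.21
  Aug: +$721.21 → $1,442.42
  Sep: +$721.21 → $2,163.63
  Oct: +$721.21 → $2,884.84
  Nov: +$721.21 → $3,606.05
  Dec: +$721.21 − $2,207.52 → $2,119.74
  Jan: +$721.21 → $2,840.95
  Feb: +$721.21 → $3,562.16
  Mar: +$721.21 − $6,447.00 → -$2,163.63
  Apr: +$721.21 → -$1,442.42
  May: +$721.21 → -$721.21
  Jun: +$721.21 → $0.00
Lowest trial balance = -$2,163.63 (Mar)
Initial deposit = cushion − low point = $1,442.42 − (-$2,163.63) = $3,606.05

$3,606.05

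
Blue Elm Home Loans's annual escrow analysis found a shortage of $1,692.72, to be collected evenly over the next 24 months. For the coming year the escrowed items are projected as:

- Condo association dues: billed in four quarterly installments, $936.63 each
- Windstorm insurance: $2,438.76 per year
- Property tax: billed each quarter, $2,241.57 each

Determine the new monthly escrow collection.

$1,333.16

Condo association dues — $936.63 × 4 = $3,746.52
Windstorm insurance — $2,438.76
Property tax — $2,241.57 × 4 = $8,966.28
Annual escrow total = $3,746.52 + $2,438.76 + $8,966.28 = $15,151.56
Base monthly escrow = $15,151.56 / 12 = $1,262.63
Shortage spread = $1,692.72 ÷ 24 = $70.53/mo
New monthly escrow = $1,262.63 + $70.53 = $1,333.16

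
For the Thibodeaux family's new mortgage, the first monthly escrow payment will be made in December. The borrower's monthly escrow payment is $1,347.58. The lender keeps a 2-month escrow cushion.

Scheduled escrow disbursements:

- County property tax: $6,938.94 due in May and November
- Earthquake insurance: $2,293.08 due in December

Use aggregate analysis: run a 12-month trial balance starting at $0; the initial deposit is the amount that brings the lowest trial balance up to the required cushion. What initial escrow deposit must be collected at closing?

$3,841.70

Cushion = 2 × $1,347.58 = $2,695.16
Trial balance (start $0, +$1,347.58 each month, − disbursements):
  Dec: +$1,347.58 − $2,293.08 → -$945.50
  Jan: +$1,347.58 → $402.08
  Feb: +$1,347.58 → $1,749.66
  Mar: +$1,347.58 → $3,097.24
  Apr: +$1,347.58 → $4,444.82
  May: +$1,347.58 − $6,938.94 → -$1,146.54
  Jun: +$1,347.58 → $201.04
  Jul: +$1,347.58 → $1,548.62
  Aug: +$1,347.58 → $2,896.20
  Sep: +$1,347.58 → $4,243.78
  Oct: +$1,347.58 → $5,591.36
  Nov: +$1,347.58 − $6,938.94 → $0.00
Lowest trial balance = -$1,146.54 (May)
Initial deposit = cushion − low point = $2,695.16 − (-$1,146.54) = $3,841.70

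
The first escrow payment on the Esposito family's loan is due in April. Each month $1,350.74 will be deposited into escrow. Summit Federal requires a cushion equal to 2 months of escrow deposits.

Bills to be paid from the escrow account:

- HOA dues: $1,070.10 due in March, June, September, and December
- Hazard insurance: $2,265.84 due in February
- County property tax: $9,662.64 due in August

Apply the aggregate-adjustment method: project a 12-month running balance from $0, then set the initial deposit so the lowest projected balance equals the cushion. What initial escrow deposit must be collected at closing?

Cushion = 2 × $1,350.74 = $2,701.48
Trial balance (start $0, +$1,350.74 each month, − disbursements):
  Apr: +$1,350.74 → $1,350.74
  May: +$1,350.74 → $2,701.48
  Jun: +$1,350.74 − $1,070.10 → $2,982.12
  Jul: +$1,350.74 → $4,332.86
  Aug: +$1,350.74 − $9,662.64 → -$3,979.04
  Sep: +$1,350.74 − $1,070.10 → -$3,698.40
  Oct: +$1,350.74 → -$2,347.66
  Nov: +$1,350.74 → -$996.92
  Dec: +$1,350.74 − $1,070.10 → -$716.28
  Jan: +$1,350.74 → $634.46
  Feb: +$1,350.74 − $2,265.84 → -$280.64
  Mar: +$1,350.74 − $1,070.10 → $0.00
Lowest trial balance = -$3,979.04 (Aug)
Initial deposit = cushion − low point = $2,701.48 − (-$3,979.04) = $6,680.52

$6,680.52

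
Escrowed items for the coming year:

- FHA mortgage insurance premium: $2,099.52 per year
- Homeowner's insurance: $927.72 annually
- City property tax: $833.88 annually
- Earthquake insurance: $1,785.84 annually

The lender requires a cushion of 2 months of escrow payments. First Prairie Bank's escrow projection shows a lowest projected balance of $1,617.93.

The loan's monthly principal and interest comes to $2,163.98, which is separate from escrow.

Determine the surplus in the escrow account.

FHA mortgage insurance premium: $2,099.52 annually
Homeowner's insurance: $927.72 annually
City property tax: $833.88 annually
Earthquake insurance: $1,785.84 annually
Total per year = $2,099.52 + $927.72 + $833.88 + $1,785.84 = $5,646.96
Monthly = $5,646.96 / 12 = $470.58
Cushion = 2 × $470.58 = $941.16
Surplus = $1,617.93 − $941.16 = $676.77

$676.77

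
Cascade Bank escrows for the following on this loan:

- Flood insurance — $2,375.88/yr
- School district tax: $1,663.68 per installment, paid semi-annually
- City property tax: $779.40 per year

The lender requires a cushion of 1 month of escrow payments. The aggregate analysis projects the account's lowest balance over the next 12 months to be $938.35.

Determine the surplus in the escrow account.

$398.13

Flood insurance = $2,375.88/yr
School district tax = $1,663.68 × 2 = $3,327.36/yr
City property tax = $779.40/yr
Combined annual = $6,482.64
Monthly = $6,482.64 ÷ 12 = $540.22
Required cushion = 1 × $540.22 = $540.22
Surplus = $938.35 − $540.22 = $398.13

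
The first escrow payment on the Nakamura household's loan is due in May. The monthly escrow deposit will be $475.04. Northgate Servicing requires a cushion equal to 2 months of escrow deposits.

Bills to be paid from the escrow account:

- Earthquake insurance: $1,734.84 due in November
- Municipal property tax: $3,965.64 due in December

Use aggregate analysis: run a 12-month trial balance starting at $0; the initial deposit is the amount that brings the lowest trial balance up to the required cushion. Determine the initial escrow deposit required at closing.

Cushion = 2 × $475.04 = $950.08
Trial balance (start $0, +$475.04 each month, − disbursements):
  May: +$475.04 → $475.04
  Jun: +$475.04 → $950.08
  Jul: +$475.04 → $1,425.12
  Aug: +$475.04 → $1,900.16
  Sep: +$475.04 → $2,375.20
  Oct: +$475.04 → $2,850.24
  Nov: +$475.04 − $1,734.84 → $1,590.44
  Dec: +$475.04 − $3,965.64 → -$1,900.16
  Jan: +$475.04 → -$1,425.12
  Feb: +$475.04 → -$950.08
  Mar: +$475.04 → -$475.04
  Apr: +$475.04 → $0.00
Lowest trial balance = -$1,900.16 (Dec)
Initial deposit = cushion − low point = $950.08 − (-$1,900.16) = $2,850.24

$2,850.24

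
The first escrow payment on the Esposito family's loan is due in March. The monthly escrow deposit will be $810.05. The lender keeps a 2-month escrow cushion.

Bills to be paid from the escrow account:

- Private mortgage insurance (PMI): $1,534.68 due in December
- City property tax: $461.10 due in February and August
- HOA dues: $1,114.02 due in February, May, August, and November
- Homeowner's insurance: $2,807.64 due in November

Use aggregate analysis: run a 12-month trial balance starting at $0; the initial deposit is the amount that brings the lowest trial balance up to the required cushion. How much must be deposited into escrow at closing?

$1,665.08

Cushion = 2 × $810.05 = $1,620.10
Trial balance (start $0, +$810.05 each month, − disbursements):
  Mar: +$810.05 → $810.05
  Apr: +$810.05 → $1,620.10
  May: +$810.05 − $1,114.02 → $1,316.13
  Jun: +$810.05 → $2,126.18
  Jul: +$810.05 → $2,936.23
  Aug: +$810.05 − $1,575.12 → $2,171.16
  Sep: +$810.05 → $2,981.21
  Oct: +$810.05 → $3,791.26
  Nov: +$810.05 − $3,921.66 → $679.65
  Dec: +$810.05 − $1,534.68 → -$44.98
  Jan: +$810.05 → $765.07
  Feb: +$810.05 − $1,575.12 → $0.00
Lowest trial balance = -$44.98 (Dec)
Initial deposit = cushion − low point = $1,620.10 − (-$44.98) = $1,665.08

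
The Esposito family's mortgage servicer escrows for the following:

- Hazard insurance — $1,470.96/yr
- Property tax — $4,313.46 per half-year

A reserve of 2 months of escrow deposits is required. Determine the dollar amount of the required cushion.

$1,682.98

Hazard insurance = $1,470.96/yr
Property tax = $4,313.46 × 2 = $8,626.92/yr
Annual escrow total = $1,470.96 + $8,626.92 = $10,097.88
Base monthly escrow = $10,097.88 / 12 = $841.49
Required cushion = 2 × $841.49 = $1,682.98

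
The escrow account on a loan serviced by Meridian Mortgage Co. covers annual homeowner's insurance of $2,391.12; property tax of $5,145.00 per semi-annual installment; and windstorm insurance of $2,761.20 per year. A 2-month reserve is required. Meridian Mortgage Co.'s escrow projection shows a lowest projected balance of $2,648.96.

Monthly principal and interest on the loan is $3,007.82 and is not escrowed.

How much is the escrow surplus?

Homeowner's insurance = $2,391.12/yr
Property tax = $5,145.00 × 2 = $10,290.00/yr
Windstorm insurance = $2,761.20/yr
Combined annual = $2,391.12 + $10,290.00 + $2,761.20 = $15,442.32
Per month = $15,442.32 ÷ 12 = $1,286.86
Required cushion = 2 × $1,286.86 = $2,573.72
Surplus = $2,648.96 − $2,573.72 = $75.24

$75.24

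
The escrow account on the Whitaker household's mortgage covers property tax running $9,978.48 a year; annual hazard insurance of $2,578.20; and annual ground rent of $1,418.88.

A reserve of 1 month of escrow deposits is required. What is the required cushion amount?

$1,164.63

Property tax — $9,978.48/yr
Hazard insurance — $2,578.20/yr
Ground rent — $1,418.88/yr
Annual escrow total = $9,978.48 + $2,578.20 + $1,418.88 = $13,975.56
Monthly = $13,975.56 ÷ 12 = $1,164.63
Reserve = 1 × $1,164.63 = $1,164.63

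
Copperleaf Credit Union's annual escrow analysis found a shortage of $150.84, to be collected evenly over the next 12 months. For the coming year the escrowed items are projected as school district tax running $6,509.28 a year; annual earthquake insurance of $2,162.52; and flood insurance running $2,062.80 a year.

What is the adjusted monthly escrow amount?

$907.12

School district tax — $6,509.28 annually
Earthquake insurance — $2,162.52 annually
Flood insurance — $2,062.80 annually
Total annual escrow = $6,509.28 + $2,162.52 + $2,062.80 = $10,734.60
Monthly = $10,734.60 ÷ 12 = $894.55
Shortage spread = $150.84 ÷ 12 = $12.57/mo
New monthly escrow = $894.55 + $12.57 = $907.12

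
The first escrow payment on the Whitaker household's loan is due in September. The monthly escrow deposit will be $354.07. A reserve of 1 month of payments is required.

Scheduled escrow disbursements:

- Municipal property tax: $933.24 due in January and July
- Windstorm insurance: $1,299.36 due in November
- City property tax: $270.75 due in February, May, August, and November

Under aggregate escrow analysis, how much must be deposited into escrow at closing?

$1,087.07

Cushion = 1 × $354.07 = $354.07
Trial balance (start $0, +$354.07 each month, − disbursements):
  Sep: +$354.07 → $354.07
  Oct: +$354.07 → $708.14
  Nov: +$354.07 − $1,570.11 → -$507.90
  Dec: +$354.07 → -$153.83
  Jan: +$354.07 − $933.24 → -$733.00
  Feb: +$354.07 − $270.75 → -$649.68
  Mar: +$354.07 → -$295.61
  Apr: +$354.07 → $58.46
  May: +$354.07 − $270.75 → $141.78
  Jun: +$354.07 → $495.85
  Jul: +$354.07 − $933.24 → -$83.32
  Aug: +$354.07 − $270.75 → $0.00
Lowest trial balance = -$733.00 (Jan)
Initial deposit = cushion − low point = $354.07 − (-$733.00) = $1,087.07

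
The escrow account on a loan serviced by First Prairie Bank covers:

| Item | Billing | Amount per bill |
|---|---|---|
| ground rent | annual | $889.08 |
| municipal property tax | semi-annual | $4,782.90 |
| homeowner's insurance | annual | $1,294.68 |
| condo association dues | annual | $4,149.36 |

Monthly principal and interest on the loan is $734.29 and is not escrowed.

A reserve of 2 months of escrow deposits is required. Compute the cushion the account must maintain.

Ground rent = $889.08 annually
Municipal property tax = $4,782.90 × 2 = $9,565.80 annually
Homeowner's insurance = $1,294.68 annually
Condo association dues = $4,149.36 annually
Total per year = $889.08 + $9,565.80 + $1,294.68 + $4,149.36 = $15,898.92
Per month = $15,898.92 ÷ 12 = $1,324.91
Reserve = 2 × $1,324.91 = $2,649.82

$2,649.82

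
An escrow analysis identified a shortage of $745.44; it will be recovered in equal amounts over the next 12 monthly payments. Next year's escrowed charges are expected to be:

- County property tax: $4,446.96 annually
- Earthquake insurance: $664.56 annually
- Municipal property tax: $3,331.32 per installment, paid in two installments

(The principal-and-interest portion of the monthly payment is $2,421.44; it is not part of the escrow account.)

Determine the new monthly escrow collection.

$1,043.30

County property tax — $4,446.96 per year
Earthquake insurance — $664.56 per year
Municipal property tax — $3,331.32 × 2 = $6,662.64 per year
Annual escrow total = $4,446.96 + $664.56 + $6,662.64 = $11,774.16
Per month = $11,774.16 / 12 = $981.18
Shortage per month = $745.44 / 12 = $62.12
New monthly escrow = $981.18 + $62.12 = $1,043.30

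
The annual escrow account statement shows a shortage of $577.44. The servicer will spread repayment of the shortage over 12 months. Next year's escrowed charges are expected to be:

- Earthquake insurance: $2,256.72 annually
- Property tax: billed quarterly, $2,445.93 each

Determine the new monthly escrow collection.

Earthquake insurance — $2,256.72 per year
Property tax — $2,445.93 × 4 = $9,783.72 per year
Combined annual = $2,256.72 + $9,783.72 = $12,040.44
Base monthly escrow = $12,040.44 / 12 = $1,003.37
Shortage spread = $577.44 / 12 = $48.12/mo
Adjusted monthly = $1,003.37 + $48.12 = $1,051.49

$1,051.49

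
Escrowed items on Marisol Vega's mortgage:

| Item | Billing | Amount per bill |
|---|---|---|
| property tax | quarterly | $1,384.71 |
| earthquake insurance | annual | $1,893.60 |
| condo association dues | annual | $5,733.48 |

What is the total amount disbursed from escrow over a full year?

Property tax = $1,384.71 × 4 = $5,538.84
Earthquake insurance = $1,893.60
Condo association dues = $5,733.48
Total per year = $5,538.84 + $1,893.60 + $5,733.48 = $13,165.92

$13,165.92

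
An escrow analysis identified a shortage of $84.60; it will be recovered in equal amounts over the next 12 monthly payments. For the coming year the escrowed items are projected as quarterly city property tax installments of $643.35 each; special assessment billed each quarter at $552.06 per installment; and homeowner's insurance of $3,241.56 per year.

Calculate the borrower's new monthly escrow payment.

$675.65

City property tax = $643.35 × 4 = $2,573.40 annually
Special assessment = $552.06 × 4 = $2,208.24 annually
Homeowner's insurance = $3,241.56 annually
Yearly total = $8,023.20
Per month = $8,023.20 ÷ 12 = $668.60
Shortage spread = $84.60 ÷ 12 = $7.05/mo
New monthly escrow = $668.60 + $7.05 = $675.65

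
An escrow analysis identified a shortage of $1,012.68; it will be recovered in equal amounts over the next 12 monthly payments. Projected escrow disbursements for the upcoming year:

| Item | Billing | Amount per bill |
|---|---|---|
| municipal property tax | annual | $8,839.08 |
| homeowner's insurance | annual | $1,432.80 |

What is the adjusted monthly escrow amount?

$940.38

Municipal property tax = $8,839.08
Homeowner's insurance = $1,432.80
Total annual escrow = $10,271.88
Monthly escrow = $10,271.88 / 12 = $855.99
Shortage spread = $1,012.68 ÷ 12 = $84.39/mo
New monthly escrow = $855.99 + $84.39 = $940.38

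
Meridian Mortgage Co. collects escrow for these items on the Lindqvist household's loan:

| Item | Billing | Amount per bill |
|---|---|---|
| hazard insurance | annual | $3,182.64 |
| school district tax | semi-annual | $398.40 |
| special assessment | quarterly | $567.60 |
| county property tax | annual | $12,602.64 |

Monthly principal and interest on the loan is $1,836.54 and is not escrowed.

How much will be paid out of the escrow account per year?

$18,852.48

Hazard insurance — $3,182.64
School district tax — $398.40 × 2 = $796.80
Special assessment — $567.60 × 4 = $2,270.40
County property tax — $12,602.64
Total per year = $3,182.64 + $796.80 + $2,270.40 + $12,602.64 = $18,852.48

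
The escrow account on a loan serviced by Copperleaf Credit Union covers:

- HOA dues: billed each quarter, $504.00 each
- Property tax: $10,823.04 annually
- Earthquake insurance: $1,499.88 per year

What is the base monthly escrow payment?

$1,194.91

HOA dues: $504.00 × 4 = $2,016.00 annually
Property tax: $10,823.04 annually
Earthquake insurance: $1,499.88 annually
Total per year = $2,016.00 + $10,823.04 + $1,499.88 = $14,338.92
Per month = $14,338.92 ÷ 12 = $1,194.91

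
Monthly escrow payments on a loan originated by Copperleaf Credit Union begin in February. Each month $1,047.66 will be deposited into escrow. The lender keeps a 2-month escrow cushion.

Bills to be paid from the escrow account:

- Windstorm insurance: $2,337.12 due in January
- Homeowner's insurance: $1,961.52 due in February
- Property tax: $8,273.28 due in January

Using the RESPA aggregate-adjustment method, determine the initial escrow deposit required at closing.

Cushion = 2 × $1,047.66 = $2,095.32
Trial balance (start $0, +$1,047.66 each month, − disbursements):
  Feb: +$1,047.66 − $1,961.52 → -$913.86
  Mar: +$1,047.66 → $133.80
  Apr: +$1,047.66 → $1,181.46
  May: +$1,047.66 → $2,229.12
  Jun: +$1,047.66 → $3,276.78
  Jul: +$1,047.66 → $4,324.44
  Aug: +$1,047.66 → $5,372.10
  Sep: +$1,047.66 → $6,419.76
  Oct: +$1,047.66 → $7,467.42
  Nov: +$1,047.66 → $8,515.08
  Dec: +$1,047.66 → $9,562.74
  Jan: +$1,047.66 − $10,610.40 → $0.00
Lowest trial balance = -$913.86 (Feb)
Initial deposit = cushion − low point = $2,095.32 − (-$913.86) = $3,009.18

$3,009.18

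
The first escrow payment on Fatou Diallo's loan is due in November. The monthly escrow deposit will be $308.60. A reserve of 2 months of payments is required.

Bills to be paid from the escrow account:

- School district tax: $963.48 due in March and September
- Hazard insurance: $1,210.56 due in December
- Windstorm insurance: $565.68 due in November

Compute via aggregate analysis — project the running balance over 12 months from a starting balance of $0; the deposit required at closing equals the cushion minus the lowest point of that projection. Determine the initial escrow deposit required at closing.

$1,813.92

Cushion = 2 × $308.60 = $617.20
Trial balance (start $0, +$308.60 each month, − disbursements):
  Nov: +$308.60 − $565.68 → -$257.08
  Dec: +$308.60 − $1,210.56 → -$1,159.04
  Jan: +$308.60 → -$850.44
  Feb: +$308.60 → -$541.84
  Mar: +$308.60 − $963.48 → -$1,196.72
  Apr: +$308.60 → -$888.12
  May: +$308.60 → -$579.52
  Jun: +$308.60 → -$270.92
  Jul: +$308.60 → $37.68
  Aug: +$308.60 → $346.28
  Sep: +$308.60 − $963.48 → -$308.60
  Oct: +$308.60 → $0.00
Lowest trial balance = -$1,196.72 (Mar)
Initial deposit = cushion − low point = $617.20 − (-$1,196.72) = $1,813.92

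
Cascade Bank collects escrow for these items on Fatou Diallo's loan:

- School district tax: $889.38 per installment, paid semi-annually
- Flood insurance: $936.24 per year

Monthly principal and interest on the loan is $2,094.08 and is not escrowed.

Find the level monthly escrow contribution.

School district tax = $889.38 × 2 = $1,778.76/yr
Flood insurance = $936.24/yr
Yearly total = $1,778.76 + $936.24 = $2,715.00
Base monthly escrow = $2,715.00 / 12 = $226.25

$226.25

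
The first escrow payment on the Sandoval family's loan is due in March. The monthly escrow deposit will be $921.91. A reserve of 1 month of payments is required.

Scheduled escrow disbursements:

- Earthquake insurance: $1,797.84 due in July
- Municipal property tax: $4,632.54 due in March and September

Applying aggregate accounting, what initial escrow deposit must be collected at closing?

$5,531.46

Cushion = 1 × $921.91 = $921.91
Trial balance (start $0, +$921.91 each month, − disbursements):
  Mar: +$921.91 − $4,632.54 → -$3,710.63
  Apr: +$921.91 → -$2,788.72
  May: +$921.91 → -$1,866.81
  Jun: +$921.91 → -$944.90
  Jul: +$921.91 − $1,797.84 → -$1,820.83
  Aug: +$921.91 → -$898.92
  Sep: +$921.91 − $4,632.54 → -$4,609.55
  Oct: +$921.91 → -$3,687.64
  Nov: +$921.91 → -$2,765.73
  Dec: +$921.91 → -$1,843.82
  Jan: +$921.91 → -$921.91
  Feb: +$921.91 → $0.00
Lowest trial balance = -$4,609.55 (Sep)
Initial deposit = cushion − low point = $921.91 − (-$4,609.55) = $5,531.46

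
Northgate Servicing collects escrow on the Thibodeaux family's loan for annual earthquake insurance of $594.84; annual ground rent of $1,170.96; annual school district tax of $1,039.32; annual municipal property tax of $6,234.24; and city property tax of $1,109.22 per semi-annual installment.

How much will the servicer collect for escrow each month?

$938.15

Earthquake insurance = $594.84
Ground rent = $1,170.96
School district tax = $1,039.32
Municipal property tax = $6,234.24
City property tax = $1,109.22 × 2 = $2,218.44
Annual escrow total = $594.84 + $1,170.96 + $1,039.32 + $6,234.24 + $2,218.44 = $11,257.80
Monthly escrow = $11,257.80 ÷ 12 = $938.15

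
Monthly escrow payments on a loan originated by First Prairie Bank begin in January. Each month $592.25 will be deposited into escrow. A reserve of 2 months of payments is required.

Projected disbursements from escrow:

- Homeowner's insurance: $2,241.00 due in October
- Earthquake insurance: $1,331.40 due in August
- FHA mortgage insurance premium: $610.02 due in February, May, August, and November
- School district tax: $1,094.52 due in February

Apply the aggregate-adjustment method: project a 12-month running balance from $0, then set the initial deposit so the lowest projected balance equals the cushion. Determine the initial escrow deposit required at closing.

Cushion = 2 × $592.25 = $1,184.50
Trial balance (start $0, +$592.25 each month, − disbursements):
  Jan: +$592.25 → $592.25
  Feb: +$592.25 − $1,704.54 → -$520.04
  Mar: +$592.25 → $72.21
  Apr: +$592.25 → $664.46
  May: +$592.25 − $610.02 → $646.69
  Jun: +$592.25 → $1,238.94
  Jul: +$592.25 → $1,831.19
  Aug: +$592.25 − $1,941.42 → $482.02
  Sep: +$592.25 → $1,074.27
  Oct: +$592.25 − $2,241.00 → -$574.48
  Nov: +$592.25 − $610.02 → -$592.25
  Dec: +$592.25 → $0.00
Lowest trial balance = -$592.25 (Nov)
Initial deposit = cushion − low point = $1,184.50 − (-$592.25) = $1,776.75

$1,776.75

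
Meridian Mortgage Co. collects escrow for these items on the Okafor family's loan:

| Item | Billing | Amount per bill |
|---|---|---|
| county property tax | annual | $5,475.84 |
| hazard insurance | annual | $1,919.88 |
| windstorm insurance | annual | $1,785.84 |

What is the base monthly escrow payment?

$765.13

County property tax — $5,475.84/yr
Hazard insurance — $1,919.88/yr
Windstorm insurance — $1,785.84/yr
Annual escrow total = $9,181.56
Base monthly escrow = $9,181.56 ÷ 12 = $765.13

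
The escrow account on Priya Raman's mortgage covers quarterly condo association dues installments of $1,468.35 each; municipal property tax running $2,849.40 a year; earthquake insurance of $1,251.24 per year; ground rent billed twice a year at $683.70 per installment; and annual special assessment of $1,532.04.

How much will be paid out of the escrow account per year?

Condo association dues: $1,468.35 × 4 = $5,873.40 per year
Municipal property tax: $2,849.40 per year
Earthquake insurance: $1,251.24 per year
Ground rent: $683.70 × 2 = $1,367.40 per year
Special assessment: $1,532.04 per year
Combined annual = $5,873.40 + $2,849.40 + $1,251.24 + $1,367.40 + $1,532.04 = $12,873.48

$12,873.48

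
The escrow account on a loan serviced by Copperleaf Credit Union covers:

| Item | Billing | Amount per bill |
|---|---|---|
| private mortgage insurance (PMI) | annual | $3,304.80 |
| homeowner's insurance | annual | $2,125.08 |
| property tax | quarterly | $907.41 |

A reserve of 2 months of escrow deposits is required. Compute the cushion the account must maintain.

Private mortgage insurance (PMI) — $3,304.80 annually
Homeowner's insurance — $2,125.08 annually
Property tax — $907.41 × 4 = $3,629.64 annually
Combined annual = $3,304.80 + $2,125.08 + $3,629.64 = $9,059.52
Monthly = $9,059.52 ÷ 12 = $754.96
Required cushion = 2 × $754.96 = $1,509.92

$1,509.92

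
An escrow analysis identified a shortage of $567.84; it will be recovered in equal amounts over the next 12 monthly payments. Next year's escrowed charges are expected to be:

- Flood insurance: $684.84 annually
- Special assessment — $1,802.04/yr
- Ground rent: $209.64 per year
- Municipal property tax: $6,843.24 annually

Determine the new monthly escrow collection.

$842.30

Flood insurance = $684.84 annually
Special assessment = $1,802.04 annually
Ground rent = $209.64 annually
Municipal property tax = $6,843.24 annually
Total per year = $9,539.76
Monthly = $9,539.76 / 12 = $794.98
Shortage spread = $567.84 ÷ 12 = $47.32/mo
New monthly escrow = $794.98 + $47.32 = $842.30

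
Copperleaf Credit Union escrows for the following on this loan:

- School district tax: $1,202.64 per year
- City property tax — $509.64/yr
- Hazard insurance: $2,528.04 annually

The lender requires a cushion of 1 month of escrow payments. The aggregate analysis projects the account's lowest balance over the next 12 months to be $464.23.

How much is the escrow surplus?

School district tax: $1,202.64 annually
City property tax: $509.64 annually
Hazard insurance: $2,528.04 annually
Combined annual = $1,202.64 + $509.64 + $2,528.04 = $4,240.32
Base monthly escrow = $4,240.32 / 12 = $353.36
Required cushion = 1 × $353.36 = $353.36
Surplus = $464.23 − $353.36 = $110.87

$110.87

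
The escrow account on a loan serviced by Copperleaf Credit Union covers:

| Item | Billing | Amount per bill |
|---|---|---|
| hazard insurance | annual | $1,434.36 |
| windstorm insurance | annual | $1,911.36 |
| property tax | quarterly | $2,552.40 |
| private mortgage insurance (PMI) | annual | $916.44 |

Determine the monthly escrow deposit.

Hazard insurance — $1,434.36 per year
Windstorm insurance — $1,911.36 per year
Property tax — $2,552.40 × 4 = $10,209.60 per year
Private mortgage insurance (PMI) — $916.44 per year
Annual escrow total = $1,434.36 + $1,911.36 + $10,209.60 + $916.44 = $14,471.76
Monthly = $14,471.76 / 12 = $1,205.98

$1,205.98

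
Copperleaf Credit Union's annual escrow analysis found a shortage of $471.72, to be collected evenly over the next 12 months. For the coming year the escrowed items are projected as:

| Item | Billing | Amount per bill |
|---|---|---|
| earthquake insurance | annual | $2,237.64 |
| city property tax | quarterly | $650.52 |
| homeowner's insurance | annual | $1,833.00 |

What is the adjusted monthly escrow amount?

Earthquake insurance — $2,237.64
City property tax — $650.52 × 4 = $2,602.08
Homeowner's insurance — $1,833.00
Annual escrow total = $6,672.72
Base monthly escrow = $6,672.72 / 12 = $556.06
Shortage spread = $471.72 ÷ 12 = $39.31/mo
New monthly escrow = $556.06 + $39.31 = $595.37

$595.37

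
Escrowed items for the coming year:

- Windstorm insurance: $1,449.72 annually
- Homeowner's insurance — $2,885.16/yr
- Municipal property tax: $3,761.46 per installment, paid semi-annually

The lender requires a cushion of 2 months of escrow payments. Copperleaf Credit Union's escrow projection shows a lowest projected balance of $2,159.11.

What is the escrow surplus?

$182.81

Windstorm insurance = $1,449.72 per year
Homeowner's insurance = $2,885.16 per year
Municipal property tax = $3,761.46 × 2 = $7,522.92 per year
Yearly total = $11,857.80
Monthly = $11,857.80 ÷ 12 = $988.15
Required reserve = 2 × $988.15 = $1,976.30
Excess over cushion: $2,159.11 − $1,976.30 = $182.81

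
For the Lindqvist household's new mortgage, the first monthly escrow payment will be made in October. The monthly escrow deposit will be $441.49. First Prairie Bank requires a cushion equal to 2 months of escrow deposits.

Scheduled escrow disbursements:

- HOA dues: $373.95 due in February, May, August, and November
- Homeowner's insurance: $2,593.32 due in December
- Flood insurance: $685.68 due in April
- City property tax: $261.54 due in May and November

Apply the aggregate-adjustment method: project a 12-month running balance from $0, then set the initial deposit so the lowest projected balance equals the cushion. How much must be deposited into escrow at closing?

$2,787.32

Cushion = 2 × $441.49 = $882.98
Trial balance (start $0, +$441.49 each month, − disbursements):
  Oct: +$441.49 → $441.49
  Nov: +$441.49 − $635.49 → $247.49
  Dec: +$441.49 − $2,593.32 → -$1,904.34
  Jan: +$441.49 → -$1,462.85
  Feb: +$441.49 − $373.95 → -$1,395.31
  Mar: +$441.49 → -$953.82
  Apr: +$441.49 − $685.68 → -$1,198.01
  May: +$441.49 − $635.49 → -$1,392.01
  Jun: +$441.49 → -$950.52
  Jul: +$441.49 → -$509.03
  Aug: +$441.49 − $373.95 → -$441.49
  Sep: +$441.49 → $0.00
Lowest trial balance = -$1,904.34 (Dec)
Initial deposit = cushion − low point = $882.98 − (-$1,904.34) = $2,787.32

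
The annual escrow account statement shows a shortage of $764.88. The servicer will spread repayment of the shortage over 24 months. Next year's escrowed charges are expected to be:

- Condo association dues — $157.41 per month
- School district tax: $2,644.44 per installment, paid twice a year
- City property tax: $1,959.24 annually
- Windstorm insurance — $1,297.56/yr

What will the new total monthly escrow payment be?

Condo association dues: $157.41 × 12 = $1,888.92
School district tax: $2,644.44 × 2 = $5,288.88
City property tax: $1,959.24
Windstorm insurance: $1,297.56
Combined annual = $1,888.92 + $5,288.88 + $1,959.24 + $1,297.56 = $10,434.60
Per month = $10,434.60 / 12 = $869.55
Shortage per month = $764.88 ÷ 24 = $31.87
New monthly escrow = $869.55 + $31.87 = $901.42

$901.42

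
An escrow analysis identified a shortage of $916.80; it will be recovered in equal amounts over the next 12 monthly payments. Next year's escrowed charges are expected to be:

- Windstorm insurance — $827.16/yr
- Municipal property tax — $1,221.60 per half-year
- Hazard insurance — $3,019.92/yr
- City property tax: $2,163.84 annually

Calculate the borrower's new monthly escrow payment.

$780.91

Windstorm insurance — $827.16 annually
Municipal property tax — $1,221.60 × 2 = $2,443.20 annually
Hazard insurance — $3,019.92 annually
City property tax — $2,163.84 annually
Combined annual = $8,454.12
Monthly = $8,454.12 / 12 = $704.51
Shortage spread = $916.80 / 12 = $76.40/mo
Adjusted monthly = $704.51 + $76.40 = $780.91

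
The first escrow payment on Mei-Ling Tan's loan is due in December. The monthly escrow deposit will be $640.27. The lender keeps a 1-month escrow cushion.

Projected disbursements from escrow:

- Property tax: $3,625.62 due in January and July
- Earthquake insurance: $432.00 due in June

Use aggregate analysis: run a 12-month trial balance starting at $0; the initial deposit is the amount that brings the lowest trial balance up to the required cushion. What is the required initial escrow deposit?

$3,201.35

Cushion = 1 × $640.27 = $640.27
Trial balance (start $0, +$640.27 each month, − disbursements):
  Dec: +$640.27 → $640.27
  Jan: +$640.27 − $3,625.62 → -$2,345.08
  Feb: +$640.27 → -$1,704.81
  Mar: +$640.27 → -$1,064.54
  Apr: +$640.27 → -$424.27
  May: +$640.27 → $216.00
  Jun: +$640.27 − $432.00 → $424.27
  Jul: +$640.27 − $3,625.62 → -$2,561.08
  Aug: +$640.27 → -$1,920.81
  Sep: +$640.27 → -$1,280.54
  Oct: +$640.27 → -$640.27
  Nov: +$640.27 → $0.00
Lowest trial balance = -$2,561.08 (Jul)
Initial deposit = cushion − low point = $640.27 − (-$2,561.08) = $3,201.35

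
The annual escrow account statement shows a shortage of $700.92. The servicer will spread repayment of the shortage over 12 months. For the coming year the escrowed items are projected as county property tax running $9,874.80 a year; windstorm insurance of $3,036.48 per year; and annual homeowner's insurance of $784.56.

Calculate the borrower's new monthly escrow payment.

County property tax = $9,874.80 per year
Windstorm insurance = $3,036.48 per year
Homeowner's insurance = $784.56 per year
Annual escrow total = $13,695.84
Monthly = $13,695.84 / 12 = $1,141.32
Shortage spread = $700.92 ÷ 12 = $58.41/mo
New monthly escrow = $1,141.32 + $58.41 = $1,199.73

$1,199.73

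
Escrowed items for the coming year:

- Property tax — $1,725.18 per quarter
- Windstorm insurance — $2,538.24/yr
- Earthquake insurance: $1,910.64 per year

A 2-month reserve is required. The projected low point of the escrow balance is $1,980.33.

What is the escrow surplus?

Property tax — $1,725.18 × 4 = $6,900.72 per year
Windstorm insurance — $2,538.24 per year
Earthquake insurance — $1,910.64 per year
Annual escrow total = $11,349.60
Per month = $11,349.60 ÷ 12 = $945.80
Required cushion = 2 × $945.80 = $1,891.60
Excess over cushion: $1,980.33 − $1,891.60 = $88.73

$88.73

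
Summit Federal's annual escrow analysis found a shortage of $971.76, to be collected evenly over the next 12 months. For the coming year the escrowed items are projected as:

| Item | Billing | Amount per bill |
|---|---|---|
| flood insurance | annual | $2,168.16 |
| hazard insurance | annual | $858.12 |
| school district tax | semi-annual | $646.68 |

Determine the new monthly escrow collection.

Flood insurance — $2,168.16 per year
Hazard insurance — $858.12 per year
School district tax — $646.68 × 2 = $1,293.36 per year
Total per year = $2,168.16 + $858.12 + $1,293.36 = $4,319.64
Monthly = $4,319.64 / 12 = $359.97
Monthly shortage recovery: $971.76 ÷ 12 = $80.98
New monthly escrow = $359.97 + $80.98 = $440.95

$440.95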